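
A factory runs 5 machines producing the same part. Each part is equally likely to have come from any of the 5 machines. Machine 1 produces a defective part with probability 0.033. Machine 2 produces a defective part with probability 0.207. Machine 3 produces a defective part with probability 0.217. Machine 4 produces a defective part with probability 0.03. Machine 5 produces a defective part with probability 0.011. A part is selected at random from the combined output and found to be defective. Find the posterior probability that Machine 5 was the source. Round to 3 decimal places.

Posterior probability ≈ 0.022

Tabulate prior·likelihood by source: [1] prior 0.2, lik 0.033, product 0.006600; [2] prior 0.2, lik 0.207, product 0.04140; [3] prior 0.2, lik 0.217, product 0.04340; [4] prior 0.2, lik 0.03, product 0.006000; [5] prior 0.2, lik 0.011, product 0.002200.
Normalizing constant = 0.099600; the posterior for Machine 5 is its product over the sum, 0.002200/0.099600 = 0.022.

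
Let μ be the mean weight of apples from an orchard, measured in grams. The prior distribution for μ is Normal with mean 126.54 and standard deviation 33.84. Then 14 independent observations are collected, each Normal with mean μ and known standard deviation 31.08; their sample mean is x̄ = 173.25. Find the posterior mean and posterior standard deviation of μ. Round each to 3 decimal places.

Prior precision 1/τ₀² = 1/33.84² = 0.00087325; data precision n/σ² = 14/31.08² = 0.0144933.
Posterior precision = 0.00087325 + 0.0144933 = 0.0153665, giving posterior SD = 1/√0.0153665 = 8.067.
Posterior mean = (0.00087325·126.54 + 0.0144933·173.25) / 0.0153665 = 170.596.

Posterior mean ≈ 170.596; posterior SD ≈ 8.067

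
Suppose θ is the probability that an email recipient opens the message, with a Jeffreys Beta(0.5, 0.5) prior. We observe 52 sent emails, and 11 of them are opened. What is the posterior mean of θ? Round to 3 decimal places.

Observing 11 successes and 41 failures updates Beta(0.5, 0.5) by adding the success and failure counts to the two shape parameters: α = 0.5+11 = 11.5, β = 0.5+41 = 41.5.
Posterior mean = α/(α+β) = 11.5/53 = 0.217.

Posterior mean ≈ 0.217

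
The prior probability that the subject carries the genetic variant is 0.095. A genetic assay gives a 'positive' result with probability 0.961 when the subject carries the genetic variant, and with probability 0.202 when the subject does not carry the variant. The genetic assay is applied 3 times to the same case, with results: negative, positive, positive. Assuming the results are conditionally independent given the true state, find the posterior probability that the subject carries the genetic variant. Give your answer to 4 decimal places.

With H the event that the subject carries the genetic variant, the joint likelihood of the observed sequence is P(data|H) = 0.039·0.961·0.961 = 0.036017 and P(data|¬H) = 0.798·0.202·0.202 = 0.032562.
Bayes: P(H|data) = 0.095·0.036017 / (0.095·0.036017 + 0.905·0.032562) = 0.0034216/0.032890 = 0.1040.

Posterior P(H) ≈ 0.1040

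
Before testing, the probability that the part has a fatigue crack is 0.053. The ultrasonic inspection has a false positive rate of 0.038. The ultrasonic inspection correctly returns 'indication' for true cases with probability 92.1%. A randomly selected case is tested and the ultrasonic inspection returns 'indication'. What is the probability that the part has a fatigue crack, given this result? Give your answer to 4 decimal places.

Write H for 'the part has a fatigue crack'. Prior odds H:¬H = 0.053/0.947 = 0.055966. For the 'indication' outcome, the likelihood ratio is 0.921/0.038 = 24.237.
Posterior odds = 0.055966 × 24.237 = 1.3564, so P(H|E) = 1.3564/(1+1.3564) = 0.5756.

P(H | E) ≈ 0.5756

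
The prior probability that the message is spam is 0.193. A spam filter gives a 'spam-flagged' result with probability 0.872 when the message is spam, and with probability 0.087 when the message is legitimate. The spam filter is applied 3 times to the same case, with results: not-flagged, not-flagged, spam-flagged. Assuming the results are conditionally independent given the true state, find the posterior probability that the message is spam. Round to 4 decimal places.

With H the event that the message is spam, the joint likelihood of the observed sequence is P(data|H) = 0.128·0.128·0.872 = 0.014287 and P(data|¬H) = 0.913·0.913·0.087 = 0.072521.
Bayes: P(H|data) = 0.193·0.014287 / (0.193·0.014287 + 0.807·0.072521) = 0.0027574/0.061281 = 0.0450.

Posterior P(H) ≈ 0.0450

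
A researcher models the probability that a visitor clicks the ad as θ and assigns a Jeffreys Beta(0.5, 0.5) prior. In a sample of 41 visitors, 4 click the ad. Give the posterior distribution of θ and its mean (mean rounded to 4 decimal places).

Observing 4 successes and 37 failures updates Beta(0.5, 0.5) by adding the success and failure counts to the two shape parameters: α = 0.5+4 = 4.5, β = 0.5+37 = 37.5.
Posterior mean = α/(α+β) = 4.5/42 = 0.1071.

Posterior: Beta(4.5, 37.5); mean ≈ 0.1071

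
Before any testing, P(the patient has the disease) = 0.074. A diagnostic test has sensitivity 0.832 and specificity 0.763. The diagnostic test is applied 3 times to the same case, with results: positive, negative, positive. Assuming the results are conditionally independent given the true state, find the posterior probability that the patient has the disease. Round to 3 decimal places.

Let H be the event that the patient has the disease; start with P(H) = 0.074. P('positive'|H) = 0.832, P('positive'|¬H) = 0.237.
Update on result 1 ('positive'): P(H) ← 0.832·0.0740 / (0.832·0.0740 + 0.237·0.9260) = 0.061568/0.28103 = 0.2191.
Update on result 2 ('negative'): P(H) ← 0.168·0.2191 / (0.168·0.2191 + 0.763·0.7809) = 0.036805/0.63265 = 0.0582.
Update on result 3 ('positive'): P(H) ← 0.832·0.0582 / (0.832·0.0582 + 0.237·0.9418) = 0.048403/0.27162 = 0.1782.

Posterior P(H) ≈ 0.178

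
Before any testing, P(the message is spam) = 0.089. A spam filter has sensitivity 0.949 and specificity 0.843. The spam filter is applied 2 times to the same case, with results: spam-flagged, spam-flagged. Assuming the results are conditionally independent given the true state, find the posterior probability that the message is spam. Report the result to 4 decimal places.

Posterior P(H) ≈ 0.7812

With H the event that the message is spam, the joint likelihood of the observed sequence is P(data|H) = 0.949·0.949 = 0.90060 and P(data|¬H) = 0.157·0.157 = 0.024649.
Bayes: P(H|data) = 0.089·0.90060 / (0.089·0.90060 + 0.911·0.024649) = 0.080153/0.10261 = 0.7812.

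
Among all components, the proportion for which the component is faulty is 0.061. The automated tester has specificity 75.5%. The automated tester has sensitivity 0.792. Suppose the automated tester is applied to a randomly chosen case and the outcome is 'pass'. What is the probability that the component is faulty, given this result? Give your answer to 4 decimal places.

P(H | E) ≈ 0.0176

Write H for 'the component is faulty'. Prior odds H:¬H = 0.061/0.939 = 0.064963. For the 'pass' outcome, the likelihood ratio is 0.208/0.755 = 0.27550.
Posterior odds = 0.064963 × 0.27550 = 0.017897, so P(H|E) = 0.017897/(1+0.017897) = 0.0176.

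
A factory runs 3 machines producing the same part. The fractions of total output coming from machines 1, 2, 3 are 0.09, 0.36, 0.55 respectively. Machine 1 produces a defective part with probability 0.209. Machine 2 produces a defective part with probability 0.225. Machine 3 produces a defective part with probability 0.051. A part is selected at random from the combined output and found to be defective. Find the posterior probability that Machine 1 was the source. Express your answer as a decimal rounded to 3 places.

Tabulate prior·likelihood by source: [1] prior 0.09, lik 0.209, product 0.01881; [2] prior 0.36, lik 0.225, product 0.08100; [3] prior 0.55, lik 0.051, product 0.02805.
Normalizing constant = 0.12786; the posterior for Machine 1 is its product over the sum, 0.01881/0.12786 = 0.147.

Posterior probability ≈ 0.147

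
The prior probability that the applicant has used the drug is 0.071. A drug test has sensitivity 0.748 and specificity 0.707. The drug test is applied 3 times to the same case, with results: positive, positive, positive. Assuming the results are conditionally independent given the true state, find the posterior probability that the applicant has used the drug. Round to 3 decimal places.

Posterior P(H) ≈ 0.560

With H the event that the applicant has used the drug, the joint likelihood of the observed sequence is P(data|H) = 0.748·0.748·0.748 = 0.41851 and P(data|¬H) = 0.293·0.293·0.293 = 0.025154.
Bayes: P(H|data) = 0.071·0.41851 / (0.071·0.41851 + 0.929·0.025154) = 0.029714/0.053082 = 0.5598.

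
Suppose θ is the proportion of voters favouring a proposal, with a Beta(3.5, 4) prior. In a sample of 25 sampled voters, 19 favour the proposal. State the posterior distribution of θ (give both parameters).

Posterior: Beta(22.5, 10)

Observing 19 successes and 6 failures updates Beta(3.5, 4) by adding the success and failure counts to the two shape parameters: α = 3.5+19 = 22.5, β = 4+6 = 10.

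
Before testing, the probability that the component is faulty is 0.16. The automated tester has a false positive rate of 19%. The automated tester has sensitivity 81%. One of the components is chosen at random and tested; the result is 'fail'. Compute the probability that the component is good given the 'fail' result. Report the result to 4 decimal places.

P(¬H | E) ≈ 0.5519

Write H for 'the component is faulty'. Prior odds H:¬H = 0.16/0.84 = 0.19048. For the 'fail' outcome, the likelihood ratio is 0.81/0.19 = 4.2632.
Posterior odds = 0.19048 × 4.2632 = 0.81203, so P(H|E) = 0.81203/(1+0.81203) = 0.4481. Then P(¬H|E) = 1 − 0.4481 = 0.5519.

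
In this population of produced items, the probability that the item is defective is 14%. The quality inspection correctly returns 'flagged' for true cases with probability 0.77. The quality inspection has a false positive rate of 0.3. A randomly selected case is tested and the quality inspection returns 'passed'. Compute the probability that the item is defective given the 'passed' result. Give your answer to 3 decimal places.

Write H for 'the item is defective'. Prior odds H:¬H = 0.14/0.86 = 0.16279. For the 'passed' outcome, the likelihood ratio is 0.23/0.7 = 0.32857.
Posterior odds = 0.16279 × 0.32857 = 0.053488, so P(H|E) = 0.053488/(1+0.053488) = 0.051.

P(H | E) ≈ 0.051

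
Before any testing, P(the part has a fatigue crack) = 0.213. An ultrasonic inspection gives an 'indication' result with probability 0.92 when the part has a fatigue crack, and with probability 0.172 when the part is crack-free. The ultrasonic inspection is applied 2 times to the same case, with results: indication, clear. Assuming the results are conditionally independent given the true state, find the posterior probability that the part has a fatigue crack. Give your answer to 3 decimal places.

Posterior P(H) ≈ 0.123

With H the event that the part has a fatigue crack, the joint likelihood of the observed sequence is P(data|H) = 0.92·0.08 = 0.073600 and P(data|¬H) = 0.172·0.828 = 0.14242.
Bayes: P(H|data) = 0.213·0.073600 / (0.213·0.073600 + 0.787·0.14242) = 0.015677/0.12776 = 0.1227.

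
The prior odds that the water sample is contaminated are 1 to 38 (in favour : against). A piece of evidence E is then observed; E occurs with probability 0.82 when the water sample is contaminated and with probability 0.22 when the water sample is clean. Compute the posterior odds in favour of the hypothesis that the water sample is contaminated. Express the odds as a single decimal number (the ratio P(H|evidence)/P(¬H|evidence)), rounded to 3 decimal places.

Posterior odds ≈ 0.098

Prior odds = 1/38 = 0.026316. In log-odds, ln(0.026316) = -3.6376.
Add log likelihood ratio: ln(3.7273) = 1.3157.
Posterior log-odds = -2.3219, so posterior odds = exp(-2.3219) = 0.098086.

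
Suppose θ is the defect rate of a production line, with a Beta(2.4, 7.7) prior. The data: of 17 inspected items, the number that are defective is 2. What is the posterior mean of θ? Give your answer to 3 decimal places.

Posterior mean ≈ 0.162

Observing 2 successes and 15 failures updates Beta(2.4, 7.7) by adding the success and failure counts to the two shape parameters: α = 2.4+2 = 4.4, β = 7.7+15 = 22.7.
Posterior mean = α/(α+β) = 4.4/27.1 = 0.162.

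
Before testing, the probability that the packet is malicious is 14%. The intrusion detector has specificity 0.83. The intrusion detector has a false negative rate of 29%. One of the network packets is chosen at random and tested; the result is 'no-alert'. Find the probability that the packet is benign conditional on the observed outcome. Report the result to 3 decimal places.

P(¬H | E) ≈ 0.946

Let H be the event that the packet is malicious. P(H) = 0.14, so P(¬H) = 0.86. With E the 'no-alert' result, P(E|H) = 0.29 and P(E|¬H) = 0.83.
P(E) = 0.29·0.14 + 0.83·0.86 = 0.040600 + 0.71380 = 0.75440.
By Bayes' theorem, P(H|E) = 0.040600 / 0.75440 = 0.054. Hence P(¬H|E) = 1 − 0.054 = 0.946.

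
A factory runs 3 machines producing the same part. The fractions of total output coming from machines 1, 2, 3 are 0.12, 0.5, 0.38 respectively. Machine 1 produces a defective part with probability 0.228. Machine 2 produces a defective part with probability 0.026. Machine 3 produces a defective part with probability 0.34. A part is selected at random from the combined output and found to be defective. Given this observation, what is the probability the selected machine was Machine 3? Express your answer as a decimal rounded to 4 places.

Posterior probability ≈ 0.7620

P(defective|M1) = 0.228; P(defective|M2) = 0.026; P(defective|M3) = 0.34.
Prior × likelihood for each source: 0.12·0.228=0.02736, 0.5·0.026=0.01300, 0.38·0.34=0.1292. Summing gives P(defective) = 0.16956.
P(Machine 3 | defective) = 0.1292 / 0.16956 = 0.7620.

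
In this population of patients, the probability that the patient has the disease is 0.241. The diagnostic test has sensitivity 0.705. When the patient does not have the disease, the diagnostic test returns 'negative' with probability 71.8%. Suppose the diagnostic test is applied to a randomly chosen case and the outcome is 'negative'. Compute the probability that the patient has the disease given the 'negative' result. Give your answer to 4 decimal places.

P(H | E) ≈ 0.1154

Let H be the event that the patient has the disease. P(H) = 0.241, so P(¬H) = 0.759. With E the 'negative' result, P(E|H) = 0.295 and P(E|¬H) = 0.718.
P(E) = 0.295·0.241 + 0.718·0.759 = 0.071095 + 0.54496 = 0.61606.
By Bayes' theorem, P(H|E) = 0.071095 / 0.61606 = 0.1154.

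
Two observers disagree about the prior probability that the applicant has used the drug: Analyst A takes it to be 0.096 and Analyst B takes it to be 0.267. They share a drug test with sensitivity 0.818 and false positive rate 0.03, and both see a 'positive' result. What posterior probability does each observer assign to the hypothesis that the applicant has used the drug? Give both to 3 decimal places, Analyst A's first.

The likelihood ratio for a 'positive' result is 0.818/0.03 = 27.267.
Analyst A: prior odds 0.096/0.904 = 0.10619; posterior odds 2.8956; posterior probability 0.743.
Analyst B: prior odds 0.267/0.733 = 0.36426; posterior odds 9.9321; posterior probability 0.909.

Analyst A: 0.743; Analyst B: 0.909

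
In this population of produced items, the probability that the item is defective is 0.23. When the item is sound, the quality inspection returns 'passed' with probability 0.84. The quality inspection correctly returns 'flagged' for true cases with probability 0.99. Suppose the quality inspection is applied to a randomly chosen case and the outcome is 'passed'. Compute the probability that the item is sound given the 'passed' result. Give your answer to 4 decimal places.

Let H be the event that the item is defective. P(H) = 0.23, so P(¬H) = 0.77. With E the 'passed' result, P(E|H) = 0.01 and P(E|¬H) = 0.84.
P(E) = 0.01·0.23 + 0.84·0.77 = 0.0023000 + 0.64680 = 0.64910.
By Bayes' theorem, P(H|E) = 0.0023000 / 0.64910 = 0.0035. Hence P(¬H|E) = 1 − 0.0035 = 0.9965.

P(¬H | E) ≈ 0.9965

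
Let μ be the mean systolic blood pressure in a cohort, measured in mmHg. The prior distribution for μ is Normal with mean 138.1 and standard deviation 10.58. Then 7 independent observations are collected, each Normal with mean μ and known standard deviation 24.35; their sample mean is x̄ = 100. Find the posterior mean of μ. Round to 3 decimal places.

Prior precision 1/τ₀² = 1/10.58² = 0.00893364; data precision n/σ² = 7/24.35² = 0.0118059.
Posterior precision = 0.00893364 + 0.0118059 = 0.0207396.
Posterior mean = (0.00893364·138.1 + 0.0118059·100) / 0.0207396 = 116.412.

Posterior mean ≈ 116.412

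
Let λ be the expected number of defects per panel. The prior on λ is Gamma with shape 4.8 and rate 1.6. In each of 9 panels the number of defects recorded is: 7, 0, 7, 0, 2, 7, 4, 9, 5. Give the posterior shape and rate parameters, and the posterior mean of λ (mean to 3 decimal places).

Posterior: Gamma(shape=45.8, rate=10.6); mean ≈ 4.321

The Poisson likelihood adds the total count to the shape and the number of exposure periods to the rate. Here ∑xᵢ = 41 and n = 9, so shape 4.8→45.8 and rate 1.6→10.6.
Posterior mean = shape/rate = 45.8/10.6 = 4.321.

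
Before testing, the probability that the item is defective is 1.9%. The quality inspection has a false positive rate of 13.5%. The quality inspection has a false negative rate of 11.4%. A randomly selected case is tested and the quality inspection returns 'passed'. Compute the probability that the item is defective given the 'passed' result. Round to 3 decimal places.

P(H | E) ≈ 0.003

Let H be the event that the item is defective. P(H) = 0.019, so P(¬H) = 0.981. With E the 'passed' result, P(E|H) = 0.114 and P(E|¬H) = 0.865.
P(E) = 0.114·0.019 + 0.865·0.981 = 0.0021660 + 0.84857 = 0.85073.
By Bayes' theorem, P(H|E) = 0.0021660 / 0.85073 = 0.003.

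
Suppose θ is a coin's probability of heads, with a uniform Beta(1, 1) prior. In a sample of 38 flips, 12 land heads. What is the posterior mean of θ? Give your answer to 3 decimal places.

The binomial likelihood is conjugate to the Beta prior: with 12 successes and 26 failures, the posterior is Beta(1+12, 1+26) = Beta(13, 27).
Posterior mean = α/(α+β) = 13/40 = 0.325.

Posterior mean ≈ 0.325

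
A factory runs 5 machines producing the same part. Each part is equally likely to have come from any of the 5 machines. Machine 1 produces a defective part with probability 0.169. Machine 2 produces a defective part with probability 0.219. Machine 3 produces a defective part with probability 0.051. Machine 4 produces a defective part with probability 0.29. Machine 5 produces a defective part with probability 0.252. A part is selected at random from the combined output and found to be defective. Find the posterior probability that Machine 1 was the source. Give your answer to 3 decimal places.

Posterior probability ≈ 0.172

Tabulate prior·likelihood by source: [1] prior 0.2, lik 0.169, product 0.03380; [2] prior 0.2, lik 0.219, product 0.04380; [3] prior 0.2, lik 0.051, product 0.01020; [4] prior 0.2, lik 0.29, product 0.05800; [5] prior 0.2, lik 0.252, product 0.05040.
Normalizing constant = 0.19620; the posterior for Machine 1 is its product over the sum, 0.03380/0.19620 = 0.172.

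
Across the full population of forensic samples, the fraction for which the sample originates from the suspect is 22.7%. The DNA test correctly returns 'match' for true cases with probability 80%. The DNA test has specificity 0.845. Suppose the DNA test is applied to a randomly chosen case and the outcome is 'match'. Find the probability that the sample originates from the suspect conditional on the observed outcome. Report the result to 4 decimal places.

P(H | E) ≈ 0.6025

Write H for 'the sample originates from the suspect'. Prior odds H:¬H = 0.227/0.773 = 0.29366. For the 'match' outcome, the likelihood ratio is 0.8/0.155 = 5.1613.
Posterior odds = 0.29366 × 5.1613 = 1.5157, so P(H|E) = 1.5157/(1+1.5157) = 0.6025.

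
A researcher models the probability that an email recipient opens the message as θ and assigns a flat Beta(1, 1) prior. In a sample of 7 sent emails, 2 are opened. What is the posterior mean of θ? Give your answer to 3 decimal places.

Posterior mean ≈ 0.333

Observing 2 successes and 5 failures updates Beta(1, 1) by adding the success and failure counts to the two shape parameters: α = 1+2 = 3, β = 1+5 = 6.
E[θ | data] = 3/(3+6) = 0.333.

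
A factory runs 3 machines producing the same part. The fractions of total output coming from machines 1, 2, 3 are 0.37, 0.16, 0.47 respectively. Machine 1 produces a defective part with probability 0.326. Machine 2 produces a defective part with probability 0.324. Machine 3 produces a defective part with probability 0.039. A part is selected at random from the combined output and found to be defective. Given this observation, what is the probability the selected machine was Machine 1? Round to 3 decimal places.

Posterior probability ≈ 0.632

Tabulate prior·likelihood by source: [1] prior 0.37, lik 0.326, product 0.1206; [2] prior 0.16, lik 0.324, product 0.05184; [3] prior 0.47, lik 0.039, product 0.01833.
Normalizing constant = 0.19079; the posterior for Machine 1 is its product over the sum, 0.1206/0.19079 = 0.632.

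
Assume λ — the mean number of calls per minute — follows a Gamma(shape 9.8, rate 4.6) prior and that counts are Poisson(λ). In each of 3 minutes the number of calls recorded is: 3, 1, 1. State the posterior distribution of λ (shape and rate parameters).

Posterior: Gamma(shape=14.8, rate=7.6)

Total count ∑xᵢ = 5 over n = 3 minutes.
Gamma is conjugate to the Poisson likelihood: posterior is Gamma(shape = 9.8+5 = 14.8, rate = 4.6+3 = 7.6).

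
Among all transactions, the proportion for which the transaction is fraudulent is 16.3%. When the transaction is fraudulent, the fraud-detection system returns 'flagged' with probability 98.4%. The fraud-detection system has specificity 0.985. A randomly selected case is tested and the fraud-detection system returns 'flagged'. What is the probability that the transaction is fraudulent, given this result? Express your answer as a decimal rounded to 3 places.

Write H for 'the transaction is fraudulent'. Prior odds H:¬H = 0.163/0.837 = 0.19474. For the 'flagged' outcome, the likelihood ratio is 0.984/0.015 = 65.600.
Posterior odds = 0.19474 × 65.600 = 12.775, so P(H|E) = 12.775/(1+12.775) = 0.927.

P(H | E) ≈ 0.927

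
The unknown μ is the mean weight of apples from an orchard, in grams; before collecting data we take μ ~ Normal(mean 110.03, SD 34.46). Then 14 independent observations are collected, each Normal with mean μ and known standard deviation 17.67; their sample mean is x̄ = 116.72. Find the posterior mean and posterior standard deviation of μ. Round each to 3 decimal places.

Posterior mean ≈ 116.597; posterior SD ≈ 4.679

Prior precision 1/τ₀² = 1/34.46² = 0.00084211; data precision n/σ² = 14/17.67² = 0.0448389.
Posterior precision = 0.00084211 + 0.0448389 = 0.0456810, giving posterior SD = 1/√0.0456810 = 4.679.
Posterior mean = (0.00084211·110.03 + 0.0448389·116.72) / 0.0456810 = 116.597.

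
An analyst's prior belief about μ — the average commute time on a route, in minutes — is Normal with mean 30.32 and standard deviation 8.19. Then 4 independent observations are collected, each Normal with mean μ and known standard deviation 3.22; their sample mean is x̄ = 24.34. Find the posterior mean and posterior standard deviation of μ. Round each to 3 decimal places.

Prior precision 1/τ₀² = 1/8.19² = 0.0149084; data precision n/σ² = 4/3.22² = 0.385788.
Posterior precision = 0.0149084 + 0.385788 = 0.400696, giving posterior SD = 1/√0.400696 = 1.580.
Posterior mean = (0.0149084·30.32 + 0.385788·24.34) / 0.400696 = 24.562.

Posterior mean ≈ 24.562; posterior SD ≈ 1.580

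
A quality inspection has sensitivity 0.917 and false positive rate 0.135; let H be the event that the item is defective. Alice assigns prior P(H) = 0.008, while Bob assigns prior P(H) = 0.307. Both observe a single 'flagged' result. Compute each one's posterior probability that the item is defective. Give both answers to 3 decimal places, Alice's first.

The likelihood ratio for a 'flagged' result is 0.917/0.135 = 6.7926.
Alice: prior odds 0.008/0.992 = 0.0080645; posterior odds 0.054779; posterior probability 0.052.
Bob: prior odds 0.307/0.693 = 0.44300; posterior odds 3.0091; posterior probability 0.751.

Alice: 0.052; Bob: 0.751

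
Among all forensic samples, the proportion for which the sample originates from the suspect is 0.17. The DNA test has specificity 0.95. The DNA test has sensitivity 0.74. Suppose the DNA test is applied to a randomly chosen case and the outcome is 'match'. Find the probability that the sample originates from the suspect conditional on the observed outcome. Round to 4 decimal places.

Write H for 'the sample originates from the suspect'. Prior odds H:¬H = 0.17/0.83 = 0.20482. For the 'match' outcome, the likelihood ratio is 0.74/0.05 = 14.800.
Posterior odds = 0.20482 × 14.800 = 3.0313, so P(H|E) = 3.0313/(1+3.0313) = 0.7519.

P(H | E) ≈ 0.7519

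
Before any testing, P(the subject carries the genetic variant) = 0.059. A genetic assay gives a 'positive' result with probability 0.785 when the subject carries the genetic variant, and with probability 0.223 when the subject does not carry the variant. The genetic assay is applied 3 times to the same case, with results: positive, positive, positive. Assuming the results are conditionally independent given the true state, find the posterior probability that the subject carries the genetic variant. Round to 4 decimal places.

Let H be the event that the subject carries the genetic variant; start with P(H) = 0.059. P('positive'|H) = 0.785, P('positive'|¬H) = 0.223.
Update on result 1 ('positive'): P(H) ← 0.785·0.0590 / (0.785·0.0590 + 0.223·0.9410) = 0.046315/0.25616 = 0.1808.
Update on result 2 ('positive'): P(H) ← 0.785·0.1808 / (0.785·0.1808 + 0.223·0.8192) = 0.14193/0.32461 = 0.4372.
Update on result 3 ('positive'): P(H) ← 0.785·0.4372 / (0.785·0.4372 + 0.223·0.5628) = 0.34323/0.46873 = 0.7323.

Posterior P(H) ≈ 0.7323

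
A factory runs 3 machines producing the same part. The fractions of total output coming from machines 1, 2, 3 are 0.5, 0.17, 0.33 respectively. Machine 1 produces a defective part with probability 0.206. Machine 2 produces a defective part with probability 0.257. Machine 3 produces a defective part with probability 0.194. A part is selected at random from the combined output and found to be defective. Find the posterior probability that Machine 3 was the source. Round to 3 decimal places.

Tabulate prior·likelihood by source: [1] prior 0.5, lik 0.206, product 0.1030; [2] prior 0.17, lik 0.257, product 0.04369; [3] prior 0.33, lik 0.194, product 0.06402.
Normalizing constant = 0.21071; the posterior for Machine 3 is its product over the sum, 0.06402/0.21071 = 0.304.

Posterior probability ≈ 0.304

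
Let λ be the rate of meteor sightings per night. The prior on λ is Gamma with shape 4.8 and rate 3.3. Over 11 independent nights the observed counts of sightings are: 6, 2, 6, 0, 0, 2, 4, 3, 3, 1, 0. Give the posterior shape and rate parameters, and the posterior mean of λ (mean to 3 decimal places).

Posterior: Gamma(shape=31.8, rate=14.3); mean ≈ 2.224

Total count ∑xᵢ = 27 over n = 11 nights.
Gamma is conjugate to the Poisson likelihood: posterior is Gamma(shape = 4.8+27 = 31.8, rate = 3.3+11 = 14.3).
E[λ | data] = 31.8/14.3 = 2.224.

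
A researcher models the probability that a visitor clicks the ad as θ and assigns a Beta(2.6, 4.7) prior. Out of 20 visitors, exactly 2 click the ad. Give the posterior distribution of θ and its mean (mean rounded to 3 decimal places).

Posterior: Beta(4.6, 22.7); mean ≈ 0.168

The binomial likelihood is conjugate to the Beta prior: with 2 successes and 18 failures, the posterior is Beta(2.6+2, 4.7+18) = Beta(4.6, 22.7).
Posterior mean = α/(α+β) = 4.6/27.3 = 0.168.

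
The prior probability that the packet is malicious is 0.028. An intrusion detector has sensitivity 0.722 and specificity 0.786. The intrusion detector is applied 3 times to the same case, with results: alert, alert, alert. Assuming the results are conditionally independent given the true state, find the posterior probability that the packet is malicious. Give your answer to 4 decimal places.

With H the event that the packet is malicious, the joint likelihood of the observed sequence is P(data|H) = 0.722·0.722·0.722 = 0.37637 and P(data|¬H) = 0.214·0.214·0.214 = 0.0098003.
Bayes: P(H|data) = 0.028·0.37637 / (0.028·0.37637 + 0.972·0.0098003) = 0.010538/0.020064 = 0.5252.

Posterior P(H) ≈ 0.5252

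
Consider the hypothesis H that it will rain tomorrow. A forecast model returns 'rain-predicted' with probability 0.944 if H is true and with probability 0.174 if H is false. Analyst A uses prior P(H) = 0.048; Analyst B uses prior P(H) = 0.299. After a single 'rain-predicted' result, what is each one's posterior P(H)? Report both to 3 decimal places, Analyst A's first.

The likelihood ratio for a 'rain-predicted' result is 0.944/0.174 = 5.4253.
Analyst A: prior odds 0.048/0.952 = 0.050420; posterior odds 0.27354; posterior probability 0.215.
Analyst B: prior odds 0.299/0.701 = 0.42653; posterior odds 2.3141; posterior probability 0.698.

Analyst A: 0.215; Analyst B: 0.698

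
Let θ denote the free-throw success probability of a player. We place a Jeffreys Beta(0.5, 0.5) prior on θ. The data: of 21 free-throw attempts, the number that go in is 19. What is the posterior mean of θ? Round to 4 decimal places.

Observing 19 successes and 2 failures updates Beta(0.5, 0.5) by adding the success and failure counts to the two shape parameters: α = 0.5+19 = 19.5, β = 0.5+2 = 2.5.
Posterior mean = α/(α+β) = 19.5/22 = 0.8864.

Posterior mean ≈ 0.8864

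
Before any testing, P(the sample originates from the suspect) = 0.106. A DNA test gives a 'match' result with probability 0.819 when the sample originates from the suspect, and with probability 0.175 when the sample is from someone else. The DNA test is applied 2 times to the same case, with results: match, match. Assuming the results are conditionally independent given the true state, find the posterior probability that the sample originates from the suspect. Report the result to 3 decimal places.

Posterior P(H) ≈ 0.722

With H the event that the sample originates from the suspect, the joint likelihood of the observed sequence is P(data|H) = 0.819·0.819 = 0.67076 and P(data|¬H) = 0.175·0.175 = 0.030625.
Bayes: P(H|data) = 0.106·0.67076 / (0.106·0.67076 + 0.894·0.030625) = 0.071101/0.098479 = 0.7220.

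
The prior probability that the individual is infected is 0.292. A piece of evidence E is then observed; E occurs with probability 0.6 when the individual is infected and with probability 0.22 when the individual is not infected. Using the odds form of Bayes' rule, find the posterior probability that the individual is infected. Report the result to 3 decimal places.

Posterior probability ≈ 0.529

Prior odds = 0.292/(1−0.292) = 0.41243.
Likelihood ratio for E = 0.6/0.22 = 2.7273.
Posterior odds = prior odds × LR = 1.1248.
Posterior probability = odds/(1+odds) = 1.1248/2.1248 = 0.529.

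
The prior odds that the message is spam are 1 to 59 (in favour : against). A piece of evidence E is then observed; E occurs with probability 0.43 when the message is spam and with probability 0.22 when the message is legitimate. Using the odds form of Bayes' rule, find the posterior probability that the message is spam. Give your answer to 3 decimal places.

Prior odds = 1/59 = 0.016949.
Likelihood ratio for E = 0.43/0.22 = 1.9545.
Posterior odds = prior odds × LR = 0.033128.
Posterior probability = odds/(1+odds) = 0.033128/1.0331 = 0.032.

Posterior probability ≈ 0.032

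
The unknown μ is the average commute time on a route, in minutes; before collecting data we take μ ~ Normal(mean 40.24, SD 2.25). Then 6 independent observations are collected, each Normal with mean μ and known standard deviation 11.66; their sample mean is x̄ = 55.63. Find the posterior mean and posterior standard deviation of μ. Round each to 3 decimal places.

Prior precision 1/τ₀² = 1/2.25² = 0.197531; data precision n/σ² = 6/11.66² = 0.0441321.
Posterior precision = 0.197531 + 0.0441321 = 0.241663, giving posterior SD = 1/√0.241663 = 2.034.
Posterior mean = (0.197531·40.24 + 0.0441321·55.63) / 0.241663 = 43.050.

Posterior mean ≈ 43.050; posterior SD ≈ 2.034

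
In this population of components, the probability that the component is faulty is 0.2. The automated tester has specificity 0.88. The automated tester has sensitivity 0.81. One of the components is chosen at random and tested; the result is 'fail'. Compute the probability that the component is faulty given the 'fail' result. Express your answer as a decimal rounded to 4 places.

Write H for 'the component is faulty'. Prior odds H:¬H = 0.2/0.8 = 0.25000. For the 'fail' outcome, the likelihood ratio is 0.81/0.12 = 6.7500.
Posterior odds = 0.25000 × 6.7500 = 1.6875, so P(H|E) = 1.6875/(1+1.6875) = 0.6279.

P(H | E) ≈ 0.6279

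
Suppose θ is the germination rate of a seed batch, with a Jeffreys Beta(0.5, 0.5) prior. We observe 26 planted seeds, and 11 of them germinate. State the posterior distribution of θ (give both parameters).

Posterior: Beta(11.5, 15.5)

Observing 11 successes and 15 failures updates Beta(0.5, 0.5) by adding the success and failure counts to the two shape parameters: α = 0.5+11 = 11.5, β = 0.5+15 = 15.5.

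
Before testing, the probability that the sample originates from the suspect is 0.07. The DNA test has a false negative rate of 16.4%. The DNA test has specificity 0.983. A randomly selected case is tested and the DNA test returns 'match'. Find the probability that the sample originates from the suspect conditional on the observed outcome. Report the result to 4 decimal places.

Write H for 'the sample originates from the suspect'. Prior odds H:¬H = 0.07/0.93 = 0.075269. For the 'match' outcome, the likelihood ratio is 0.836/0.017 = 49.176.
Posterior odds = 0.075269 × 49.176 = 3.7015, so P(H|E) = 3.7015/(1+3.7015) = 0.7873.

P(H | E) ≈ 0.7873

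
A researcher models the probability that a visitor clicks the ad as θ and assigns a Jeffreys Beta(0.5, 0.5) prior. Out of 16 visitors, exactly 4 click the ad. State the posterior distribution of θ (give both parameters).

Observing 4 successes and 12 failures updates Beta(0.5, 0.5) by adding the success and failure counts to the two shape parameters: α = 0.5+4 = 4.5, β = 0.5+12 = 12.5.

Posterior: Beta(4.5, 12.5)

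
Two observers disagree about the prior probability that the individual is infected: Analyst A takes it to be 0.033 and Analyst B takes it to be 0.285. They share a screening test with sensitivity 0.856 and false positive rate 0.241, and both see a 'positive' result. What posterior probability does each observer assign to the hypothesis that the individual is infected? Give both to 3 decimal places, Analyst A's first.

Analyst A: 0.108; Analyst B: 0.586

P('+'|H) = 0.856, P('+'|¬H) = 0.241.
Analyst A: numerator 0.856·0.033 = 0.028248; evidence = 0.028248+0.241·0.967 = 0.26129; posterior = 0.108.
Analyst B: numerator 0.856·0.285 = 0.24396; evidence = 0.24396+0.241·0.715 = 0.41628; posterior = 0.586.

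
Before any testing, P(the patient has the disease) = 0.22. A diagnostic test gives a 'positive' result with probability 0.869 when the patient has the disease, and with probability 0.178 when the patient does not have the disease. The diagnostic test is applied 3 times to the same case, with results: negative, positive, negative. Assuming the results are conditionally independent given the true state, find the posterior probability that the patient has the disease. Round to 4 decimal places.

Posterior P(H) ≈ 0.0338

Let H be the event that the patient has the disease; start with P(H) = 0.22. P('positive'|H) = 0.869, P('positive'|¬H) = 0.178.
Update on result 1 ('negative'): P(H) ← 0.131·0.2200 / (0.131·0.2200 + 0.822·0.7800) = 0.028820/0.66998 = 0.0430.
Update on result 2 ('positive'): P(H) ← 0.869·0.0430 / (0.869·0.0430 + 0.178·0.9570) = 0.037381/0.20772 = 0.1800.
Update on result 3 ('negative'): P(H) ← 0.131·0.1800 / (0.131·0.1800 + 0.822·0.8200) = 0.023574/0.69765 = 0.0338.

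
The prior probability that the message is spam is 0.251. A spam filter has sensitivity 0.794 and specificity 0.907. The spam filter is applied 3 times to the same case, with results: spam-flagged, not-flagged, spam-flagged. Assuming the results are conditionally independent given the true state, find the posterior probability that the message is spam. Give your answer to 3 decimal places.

Posterior P(H) ≈ 0.847

Let H be the event that the message is spam; start with P(H) = 0.251. P('spam-flagged'|H) = 0.794, P('spam-flagged'|¬H) = 0.093.
Update on result 1 ('spam-flagged'): P(H) ← 0.794·0.2510 / (0.794·0.2510 + 0.093·0.7490) = 0.19929/0.26895 = 0.7410.
Update on result 2 ('not-flagged'): P(H) ← 0.206·0.7410 / (0.206·0.7410 + 0.907·0.2590) = 0.15265/0.38756 = 0.3939.
Update on result 3 ('spam-flagged'): P(H) ← 0.794·0.3939 / (0.794·0.3939 + 0.093·0.6061) = 0.31273/0.36910 = 0.8473.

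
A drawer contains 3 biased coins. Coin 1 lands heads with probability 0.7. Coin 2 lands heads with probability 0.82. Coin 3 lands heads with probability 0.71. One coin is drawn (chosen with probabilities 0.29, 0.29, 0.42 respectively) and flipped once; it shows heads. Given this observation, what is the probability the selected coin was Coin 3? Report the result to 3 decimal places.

Posterior probability ≈ 0.404

Tabulate prior·likelihood by source: [1] prior 0.29, lik 0.7, product 0.2030; [2] prior 0.29, lik 0.82, product 0.2378; [3] prior 0.42, lik 0.71, product 0.2982.
Normalizing constant = 0.73900; the posterior for Coin 3 is its product over the sum, 0.2982/0.73900 = 0.404.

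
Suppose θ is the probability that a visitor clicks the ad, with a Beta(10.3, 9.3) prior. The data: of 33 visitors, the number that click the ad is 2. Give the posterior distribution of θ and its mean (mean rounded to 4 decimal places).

Posterior: Beta(12.3, 40.3); mean ≈ 0.2338

The binomial likelihood is conjugate to the Beta prior: with 2 successes and 31 failures, the posterior is Beta(10.3+2, 9.3+31) = Beta(12.3, 40.3).
E[θ | data] = 12.3/(12.3+40.3) = 0.2338.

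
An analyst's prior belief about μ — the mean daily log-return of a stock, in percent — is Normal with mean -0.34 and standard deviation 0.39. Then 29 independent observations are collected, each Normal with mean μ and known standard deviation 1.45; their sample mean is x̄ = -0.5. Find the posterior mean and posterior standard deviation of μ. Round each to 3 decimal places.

Prior precision 1/τ₀² = 1/0.39² = 6.57462; data precision n/σ² = 29/1.45² = 13.7931.
Posterior precision = 6.57462 + 13.7931 = 20.3677, giving posterior SD = 1/√20.3677 = 0.222.
Posterior mean = (6.57462·-0.34 + 13.7931·-0.5) / 20.3677 = -0.448.

Posterior mean ≈ -0.448; posterior SD ≈ 0.222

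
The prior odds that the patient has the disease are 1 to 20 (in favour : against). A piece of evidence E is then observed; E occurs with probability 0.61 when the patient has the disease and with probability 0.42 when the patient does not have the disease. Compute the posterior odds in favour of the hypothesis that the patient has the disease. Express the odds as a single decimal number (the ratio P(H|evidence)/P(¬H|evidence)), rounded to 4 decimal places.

Prior odds = 1/20 = 0.050000. In log-odds, ln(0.050000) = -2.9957.
Add log likelihood ratio: ln(1.4524) = 0.37320.
Posterior log-odds = -2.6225, so posterior odds = exp(-2.6225) = 0.072619.

Posterior odds ≈ 0.0726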